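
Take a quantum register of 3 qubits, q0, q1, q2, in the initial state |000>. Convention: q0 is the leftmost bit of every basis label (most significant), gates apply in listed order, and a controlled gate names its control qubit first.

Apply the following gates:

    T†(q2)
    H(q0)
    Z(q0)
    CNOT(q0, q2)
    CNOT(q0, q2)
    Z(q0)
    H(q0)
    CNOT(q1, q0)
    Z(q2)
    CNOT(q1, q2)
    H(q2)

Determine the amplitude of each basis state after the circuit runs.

The final amplitudes are sqrt(2)/2 on |000>, sqrt(2)/2 on |001>, and 0 on every other basis state.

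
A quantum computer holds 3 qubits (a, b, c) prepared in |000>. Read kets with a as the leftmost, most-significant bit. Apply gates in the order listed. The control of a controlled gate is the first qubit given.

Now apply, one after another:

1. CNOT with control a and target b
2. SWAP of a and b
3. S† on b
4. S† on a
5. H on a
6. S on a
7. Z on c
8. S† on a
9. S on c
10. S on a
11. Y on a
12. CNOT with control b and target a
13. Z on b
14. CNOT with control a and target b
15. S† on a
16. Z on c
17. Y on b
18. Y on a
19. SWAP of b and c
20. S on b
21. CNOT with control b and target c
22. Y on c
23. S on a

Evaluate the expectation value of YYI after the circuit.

The observable YYI averages to 0.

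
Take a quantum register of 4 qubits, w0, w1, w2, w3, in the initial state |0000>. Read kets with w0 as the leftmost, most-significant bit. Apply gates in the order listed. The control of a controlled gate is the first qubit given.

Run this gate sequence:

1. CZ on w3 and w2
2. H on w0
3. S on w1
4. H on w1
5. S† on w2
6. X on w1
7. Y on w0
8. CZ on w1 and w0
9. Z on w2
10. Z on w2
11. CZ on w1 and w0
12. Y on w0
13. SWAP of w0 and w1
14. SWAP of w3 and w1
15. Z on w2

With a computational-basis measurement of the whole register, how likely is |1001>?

A full measurement returns |1001> with probability 1/4. Key observation: steps 7-12 multiply out to the identity, so the circuit reduces to the remaining gates.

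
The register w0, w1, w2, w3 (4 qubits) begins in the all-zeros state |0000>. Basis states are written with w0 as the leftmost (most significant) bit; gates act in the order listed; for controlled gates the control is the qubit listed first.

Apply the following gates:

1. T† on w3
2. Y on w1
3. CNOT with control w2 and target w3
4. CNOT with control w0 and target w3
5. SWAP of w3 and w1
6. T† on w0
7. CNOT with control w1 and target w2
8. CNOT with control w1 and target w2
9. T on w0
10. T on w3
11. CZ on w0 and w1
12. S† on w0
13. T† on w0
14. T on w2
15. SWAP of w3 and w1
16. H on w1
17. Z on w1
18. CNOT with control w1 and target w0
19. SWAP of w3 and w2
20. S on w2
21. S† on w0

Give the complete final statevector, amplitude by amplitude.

The final amplitudes are sqrt(2)*exp(3*I*pi/4)/2 on |0000>, sqrt(2)*exp(I*pi/4)/2 on |1100>, and 0 on every other basis state. Key observation: the block from step 6 through step 9 cancels to the identity and can be dropped.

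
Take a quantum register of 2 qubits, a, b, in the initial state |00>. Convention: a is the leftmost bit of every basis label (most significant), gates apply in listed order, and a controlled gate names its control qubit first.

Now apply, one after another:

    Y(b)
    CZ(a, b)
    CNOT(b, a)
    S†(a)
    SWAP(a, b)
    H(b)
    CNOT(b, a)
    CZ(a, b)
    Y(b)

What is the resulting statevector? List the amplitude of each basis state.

After the circuit, the state carries amplitude sqrt(2)*I/2 on |00>, 0 on |01>, 0 on |10>, sqrt(2)*I/2 on |11>.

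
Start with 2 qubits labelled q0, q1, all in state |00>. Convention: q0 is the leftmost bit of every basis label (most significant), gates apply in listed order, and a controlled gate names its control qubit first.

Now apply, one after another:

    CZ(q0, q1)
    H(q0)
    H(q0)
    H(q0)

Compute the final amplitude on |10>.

|10> carries amplitude sqrt(2)/2 in the final state. Key observation: gates 2-3 undo each other exactly, leaving only the rest of the circuit to track.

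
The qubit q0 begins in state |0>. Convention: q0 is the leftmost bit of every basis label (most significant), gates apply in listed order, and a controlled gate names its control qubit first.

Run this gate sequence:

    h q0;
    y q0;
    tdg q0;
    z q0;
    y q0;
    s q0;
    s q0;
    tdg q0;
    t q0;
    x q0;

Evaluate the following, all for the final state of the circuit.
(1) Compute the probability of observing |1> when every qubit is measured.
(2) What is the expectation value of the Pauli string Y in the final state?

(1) The probability of measuring |1> is 1/2.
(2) The expectation value of Y is -sqrt(2)/2.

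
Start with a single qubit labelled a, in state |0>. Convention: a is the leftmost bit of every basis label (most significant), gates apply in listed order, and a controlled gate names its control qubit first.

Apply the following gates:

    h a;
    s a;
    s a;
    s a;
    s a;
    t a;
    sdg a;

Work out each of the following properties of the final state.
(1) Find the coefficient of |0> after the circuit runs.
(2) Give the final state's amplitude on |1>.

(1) |0> carries amplitude sqrt(2)/2 in the final state. Key observation: gates 2-5 undo each other exactly, leaving only the rest of the circuit to track.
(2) The final state's coefficient on |1> equals -sqrt(2)*exp(3*I*pi/4)/2.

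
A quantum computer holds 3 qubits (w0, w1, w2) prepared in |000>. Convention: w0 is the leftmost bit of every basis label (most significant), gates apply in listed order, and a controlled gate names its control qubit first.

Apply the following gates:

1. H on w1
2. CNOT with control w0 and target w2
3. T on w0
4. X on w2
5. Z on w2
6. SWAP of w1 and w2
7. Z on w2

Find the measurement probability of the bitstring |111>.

Outcome |111> occurs with probability 0.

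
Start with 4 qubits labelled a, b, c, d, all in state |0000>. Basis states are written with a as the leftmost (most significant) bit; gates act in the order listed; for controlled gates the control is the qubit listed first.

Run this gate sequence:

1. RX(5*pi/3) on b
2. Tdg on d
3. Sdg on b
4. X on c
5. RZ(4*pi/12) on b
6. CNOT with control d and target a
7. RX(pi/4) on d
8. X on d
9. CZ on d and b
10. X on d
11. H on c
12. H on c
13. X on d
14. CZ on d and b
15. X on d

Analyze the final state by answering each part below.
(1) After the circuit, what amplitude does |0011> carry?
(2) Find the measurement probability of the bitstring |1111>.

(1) |0011> carries amplitude sqrt(6 - 3*sqrt(2))*exp(I*pi/3)/4 in the final state. Key observation: steps 8-15 multiply out to the identity, so the circuit reduces to the remaining gates.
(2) The probability of measuring |1111> is 0.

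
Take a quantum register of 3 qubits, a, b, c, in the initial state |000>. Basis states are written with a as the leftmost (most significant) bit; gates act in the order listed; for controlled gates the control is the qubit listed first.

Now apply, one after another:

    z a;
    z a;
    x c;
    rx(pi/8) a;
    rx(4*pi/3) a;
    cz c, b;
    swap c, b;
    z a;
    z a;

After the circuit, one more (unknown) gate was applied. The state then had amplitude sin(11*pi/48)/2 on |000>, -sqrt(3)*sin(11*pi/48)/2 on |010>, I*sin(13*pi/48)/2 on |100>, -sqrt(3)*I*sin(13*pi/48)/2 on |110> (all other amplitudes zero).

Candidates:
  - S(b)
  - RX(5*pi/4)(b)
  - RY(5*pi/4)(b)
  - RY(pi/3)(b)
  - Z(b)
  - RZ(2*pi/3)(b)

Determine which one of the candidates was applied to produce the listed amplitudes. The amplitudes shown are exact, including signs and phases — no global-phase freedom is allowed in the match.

The unique candidate consistent with the amplitudes is RY(pi/3)(b).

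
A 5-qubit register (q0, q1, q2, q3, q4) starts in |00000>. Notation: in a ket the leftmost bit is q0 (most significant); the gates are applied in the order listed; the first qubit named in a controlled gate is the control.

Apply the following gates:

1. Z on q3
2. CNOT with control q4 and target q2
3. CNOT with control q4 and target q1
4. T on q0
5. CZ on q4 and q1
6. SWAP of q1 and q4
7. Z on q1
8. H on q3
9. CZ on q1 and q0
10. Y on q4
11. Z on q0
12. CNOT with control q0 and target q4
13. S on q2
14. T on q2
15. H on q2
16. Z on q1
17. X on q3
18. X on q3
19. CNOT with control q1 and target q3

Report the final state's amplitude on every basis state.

The resulting statevector has amplitude I/2 on |00001>, I/2 on |00011>, I/2 on |00101>, I/2 on |00111>, and 0 on every other basis state.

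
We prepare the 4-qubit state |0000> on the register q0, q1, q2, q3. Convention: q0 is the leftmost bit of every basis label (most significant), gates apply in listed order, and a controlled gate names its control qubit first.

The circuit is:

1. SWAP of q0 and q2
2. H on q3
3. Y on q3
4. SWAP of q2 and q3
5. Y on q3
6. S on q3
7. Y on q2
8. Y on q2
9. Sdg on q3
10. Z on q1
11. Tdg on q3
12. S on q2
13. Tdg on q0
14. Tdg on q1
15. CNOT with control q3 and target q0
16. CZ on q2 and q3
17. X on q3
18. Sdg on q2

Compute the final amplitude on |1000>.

The final state's coefficient on |1000> equals -sqrt(2)*exp(3*I*pi/4)/2. Key observation: steps 6-9 multiply out to the identity, so the circuit reduces to the remaining gates.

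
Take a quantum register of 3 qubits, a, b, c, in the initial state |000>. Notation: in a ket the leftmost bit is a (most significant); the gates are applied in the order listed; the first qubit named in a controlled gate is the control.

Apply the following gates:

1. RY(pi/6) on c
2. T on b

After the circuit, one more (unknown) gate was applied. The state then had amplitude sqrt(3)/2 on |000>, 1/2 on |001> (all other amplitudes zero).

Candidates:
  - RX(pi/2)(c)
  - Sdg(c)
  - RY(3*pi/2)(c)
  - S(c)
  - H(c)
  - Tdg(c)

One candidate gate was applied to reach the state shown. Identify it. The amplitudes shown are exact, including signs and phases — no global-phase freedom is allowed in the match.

It was H(c) that produced the state shown.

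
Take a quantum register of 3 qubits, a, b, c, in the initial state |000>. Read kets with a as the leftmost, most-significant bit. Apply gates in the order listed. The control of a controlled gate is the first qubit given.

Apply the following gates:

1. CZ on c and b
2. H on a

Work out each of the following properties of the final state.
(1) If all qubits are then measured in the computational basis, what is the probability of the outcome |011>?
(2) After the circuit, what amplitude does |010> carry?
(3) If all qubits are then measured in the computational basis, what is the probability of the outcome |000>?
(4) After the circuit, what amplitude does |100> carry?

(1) A full measurement returns |011> with probability 0.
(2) The amplitude on |010> is 0.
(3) The probability of measuring |000> is 1/2.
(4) The final state's coefficient on |100> equals sqrt(2)/2.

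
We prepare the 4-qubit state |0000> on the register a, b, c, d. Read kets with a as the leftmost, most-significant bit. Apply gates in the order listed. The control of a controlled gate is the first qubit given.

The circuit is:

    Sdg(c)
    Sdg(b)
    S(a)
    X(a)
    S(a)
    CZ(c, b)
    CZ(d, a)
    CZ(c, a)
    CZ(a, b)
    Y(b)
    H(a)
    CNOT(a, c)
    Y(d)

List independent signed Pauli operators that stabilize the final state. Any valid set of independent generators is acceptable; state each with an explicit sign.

One valid set of independent stabilizer generators is -XIXI, +ZIZI, -IZII, -IIIZ (any independent generating set of the same group is equally correct).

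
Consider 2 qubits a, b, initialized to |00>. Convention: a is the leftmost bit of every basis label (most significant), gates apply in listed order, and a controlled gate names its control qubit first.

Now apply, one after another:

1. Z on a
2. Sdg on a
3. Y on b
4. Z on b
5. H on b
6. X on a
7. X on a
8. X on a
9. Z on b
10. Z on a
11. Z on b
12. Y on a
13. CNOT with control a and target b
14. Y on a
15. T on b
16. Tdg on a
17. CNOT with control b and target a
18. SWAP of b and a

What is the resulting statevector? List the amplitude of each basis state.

The final amplitudes are 0 on |00>, sqrt(2)*exp(I*pi/4)/2 on |01>, -sqrt(2)*I/2 on |10>, 0 on |11>.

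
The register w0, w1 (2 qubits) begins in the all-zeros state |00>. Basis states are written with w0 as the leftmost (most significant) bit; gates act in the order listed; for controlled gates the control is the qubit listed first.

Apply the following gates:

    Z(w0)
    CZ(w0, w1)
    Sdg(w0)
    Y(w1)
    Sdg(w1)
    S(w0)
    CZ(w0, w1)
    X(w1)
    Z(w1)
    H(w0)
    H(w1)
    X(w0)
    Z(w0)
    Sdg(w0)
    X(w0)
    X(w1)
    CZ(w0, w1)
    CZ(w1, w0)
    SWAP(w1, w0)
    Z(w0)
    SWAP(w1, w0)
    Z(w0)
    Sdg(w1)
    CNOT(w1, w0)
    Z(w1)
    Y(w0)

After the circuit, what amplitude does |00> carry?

The amplitude on |00> is I/2.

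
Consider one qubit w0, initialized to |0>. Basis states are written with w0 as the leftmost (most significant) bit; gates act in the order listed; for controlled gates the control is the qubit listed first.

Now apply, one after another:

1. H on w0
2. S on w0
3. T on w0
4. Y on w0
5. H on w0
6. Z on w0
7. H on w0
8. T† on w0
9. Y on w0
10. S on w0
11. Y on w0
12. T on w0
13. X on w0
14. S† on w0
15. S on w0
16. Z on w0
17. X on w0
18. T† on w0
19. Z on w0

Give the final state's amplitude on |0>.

The amplitude on |0> is sqrt(2)/2.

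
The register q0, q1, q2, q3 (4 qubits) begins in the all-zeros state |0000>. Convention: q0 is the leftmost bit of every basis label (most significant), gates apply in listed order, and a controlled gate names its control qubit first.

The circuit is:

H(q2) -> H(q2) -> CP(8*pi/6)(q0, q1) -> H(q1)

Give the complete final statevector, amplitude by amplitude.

The resulting statevector has amplitude sqrt(2)/2 on |0000>, sqrt(2)/2 on |0100>, and 0 on every other basis state. Key observation: steps 1-2 multiply out to the identity, so the circuit reduces to the remaining gates.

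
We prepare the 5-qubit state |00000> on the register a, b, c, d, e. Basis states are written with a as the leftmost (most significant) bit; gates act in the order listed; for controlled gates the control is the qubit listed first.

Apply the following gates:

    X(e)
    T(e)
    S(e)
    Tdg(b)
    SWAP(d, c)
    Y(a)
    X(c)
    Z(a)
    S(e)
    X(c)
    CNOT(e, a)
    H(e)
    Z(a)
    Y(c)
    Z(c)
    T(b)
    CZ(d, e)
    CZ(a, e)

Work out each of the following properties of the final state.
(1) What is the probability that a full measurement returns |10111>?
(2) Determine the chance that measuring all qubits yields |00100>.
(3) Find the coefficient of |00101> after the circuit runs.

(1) The probability of measuring |10111> is 0.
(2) The probability of measuring |00100> is 1/2.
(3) The amplitude on |00101> is -sqrt(2)*exp(I*pi/4)/2.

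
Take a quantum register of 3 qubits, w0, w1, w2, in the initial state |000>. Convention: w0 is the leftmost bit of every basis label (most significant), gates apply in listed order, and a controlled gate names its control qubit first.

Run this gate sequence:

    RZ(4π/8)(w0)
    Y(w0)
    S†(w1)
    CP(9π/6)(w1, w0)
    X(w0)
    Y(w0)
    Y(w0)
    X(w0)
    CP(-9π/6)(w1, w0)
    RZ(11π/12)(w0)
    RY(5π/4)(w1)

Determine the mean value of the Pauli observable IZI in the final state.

The expectation value of IZI is -sqrt(2)/2. Key observation: steps 4-9 multiply out to the identity, so the circuit reduces to the remaining gates.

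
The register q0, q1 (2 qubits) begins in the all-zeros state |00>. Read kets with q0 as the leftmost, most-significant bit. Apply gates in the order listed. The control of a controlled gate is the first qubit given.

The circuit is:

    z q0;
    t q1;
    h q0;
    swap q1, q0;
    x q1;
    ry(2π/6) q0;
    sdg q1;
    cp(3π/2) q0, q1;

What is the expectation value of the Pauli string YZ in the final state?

In the final state, YZ has expectation sqrt(3)/4.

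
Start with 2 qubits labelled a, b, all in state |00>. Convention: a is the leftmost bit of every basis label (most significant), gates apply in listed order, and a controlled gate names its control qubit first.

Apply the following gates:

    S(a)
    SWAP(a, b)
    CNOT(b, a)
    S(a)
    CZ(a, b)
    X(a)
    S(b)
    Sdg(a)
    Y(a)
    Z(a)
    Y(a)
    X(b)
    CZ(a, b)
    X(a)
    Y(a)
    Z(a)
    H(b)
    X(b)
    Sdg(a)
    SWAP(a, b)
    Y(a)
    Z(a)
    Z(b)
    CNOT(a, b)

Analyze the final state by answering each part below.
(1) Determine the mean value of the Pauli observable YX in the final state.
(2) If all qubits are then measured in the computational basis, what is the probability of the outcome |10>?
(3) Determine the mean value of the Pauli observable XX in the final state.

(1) In the final state, YX has expectation 0.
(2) The probability of measuring |10> is 1/2.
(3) The observable XX averages to -1.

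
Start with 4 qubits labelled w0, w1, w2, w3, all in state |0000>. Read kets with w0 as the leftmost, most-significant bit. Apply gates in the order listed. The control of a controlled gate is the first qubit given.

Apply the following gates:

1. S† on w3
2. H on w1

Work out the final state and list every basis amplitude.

After the circuit, the state carries amplitude sqrt(2)/2 on |0000>, sqrt(2)/2 on |0100>, and 0 on every other basis state.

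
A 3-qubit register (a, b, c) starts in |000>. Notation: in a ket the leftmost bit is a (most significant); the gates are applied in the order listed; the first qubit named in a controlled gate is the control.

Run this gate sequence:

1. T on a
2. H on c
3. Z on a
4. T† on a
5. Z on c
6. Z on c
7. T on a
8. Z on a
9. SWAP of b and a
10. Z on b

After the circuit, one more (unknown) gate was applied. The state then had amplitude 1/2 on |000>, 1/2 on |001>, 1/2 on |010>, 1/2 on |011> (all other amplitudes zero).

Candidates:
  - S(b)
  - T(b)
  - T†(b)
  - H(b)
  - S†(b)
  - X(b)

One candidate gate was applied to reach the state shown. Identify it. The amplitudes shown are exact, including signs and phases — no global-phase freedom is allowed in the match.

It was H(b) that produced the state shown. Key observation: gates 3-8 undo each other exactly, leaving only the rest of the circuit to track.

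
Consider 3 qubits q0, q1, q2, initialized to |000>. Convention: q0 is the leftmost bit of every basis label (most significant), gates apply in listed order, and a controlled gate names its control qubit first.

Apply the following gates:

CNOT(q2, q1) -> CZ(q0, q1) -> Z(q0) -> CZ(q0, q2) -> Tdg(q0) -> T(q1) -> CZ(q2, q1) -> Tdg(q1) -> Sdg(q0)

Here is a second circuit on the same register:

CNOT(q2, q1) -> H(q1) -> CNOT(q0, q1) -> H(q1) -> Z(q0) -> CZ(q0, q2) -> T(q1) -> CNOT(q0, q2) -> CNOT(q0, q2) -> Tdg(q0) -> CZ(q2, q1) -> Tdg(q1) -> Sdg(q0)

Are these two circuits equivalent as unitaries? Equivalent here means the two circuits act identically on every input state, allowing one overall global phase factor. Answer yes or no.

Yes, they are equivalent — the unitaries differ by at most a global phase.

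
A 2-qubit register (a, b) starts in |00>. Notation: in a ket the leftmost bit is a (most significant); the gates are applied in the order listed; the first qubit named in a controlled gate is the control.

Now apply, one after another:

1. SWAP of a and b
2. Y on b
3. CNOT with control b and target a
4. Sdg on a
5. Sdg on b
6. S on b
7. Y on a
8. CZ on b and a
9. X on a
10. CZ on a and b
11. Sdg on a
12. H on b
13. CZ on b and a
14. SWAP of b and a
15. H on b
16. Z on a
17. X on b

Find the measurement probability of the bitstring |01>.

A full measurement returns |01> with probability 1/4.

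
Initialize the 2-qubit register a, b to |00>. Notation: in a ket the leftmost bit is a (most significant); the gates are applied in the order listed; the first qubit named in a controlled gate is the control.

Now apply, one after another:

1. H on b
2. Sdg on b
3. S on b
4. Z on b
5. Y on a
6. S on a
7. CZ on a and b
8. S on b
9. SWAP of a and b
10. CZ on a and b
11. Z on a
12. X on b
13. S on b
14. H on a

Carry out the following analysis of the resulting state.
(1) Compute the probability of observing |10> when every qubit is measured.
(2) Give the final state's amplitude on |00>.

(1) A full measurement returns |10> with probability 1/2.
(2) The final state's coefficient on |00> equals -1/2 - I/2.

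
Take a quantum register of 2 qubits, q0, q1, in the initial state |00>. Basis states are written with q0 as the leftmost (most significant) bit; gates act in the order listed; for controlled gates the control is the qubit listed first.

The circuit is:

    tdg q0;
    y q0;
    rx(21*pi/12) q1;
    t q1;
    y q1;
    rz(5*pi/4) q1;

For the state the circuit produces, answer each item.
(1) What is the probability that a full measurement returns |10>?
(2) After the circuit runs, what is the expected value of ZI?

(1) Outcome |10> occurs with probability 1/2 - sqrt(2)/4.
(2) In the final state, ZI has expectation -1.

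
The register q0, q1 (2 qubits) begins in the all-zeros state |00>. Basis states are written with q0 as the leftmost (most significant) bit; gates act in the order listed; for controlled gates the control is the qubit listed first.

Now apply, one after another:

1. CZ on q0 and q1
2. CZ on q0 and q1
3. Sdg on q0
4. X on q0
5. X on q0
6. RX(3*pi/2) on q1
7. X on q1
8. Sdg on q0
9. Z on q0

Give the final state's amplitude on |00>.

|00> carries amplitude -sqrt(2)*I/2 in the final state. Key observation: the block from step 4 through step 5 cancels to the identity and can be dropped.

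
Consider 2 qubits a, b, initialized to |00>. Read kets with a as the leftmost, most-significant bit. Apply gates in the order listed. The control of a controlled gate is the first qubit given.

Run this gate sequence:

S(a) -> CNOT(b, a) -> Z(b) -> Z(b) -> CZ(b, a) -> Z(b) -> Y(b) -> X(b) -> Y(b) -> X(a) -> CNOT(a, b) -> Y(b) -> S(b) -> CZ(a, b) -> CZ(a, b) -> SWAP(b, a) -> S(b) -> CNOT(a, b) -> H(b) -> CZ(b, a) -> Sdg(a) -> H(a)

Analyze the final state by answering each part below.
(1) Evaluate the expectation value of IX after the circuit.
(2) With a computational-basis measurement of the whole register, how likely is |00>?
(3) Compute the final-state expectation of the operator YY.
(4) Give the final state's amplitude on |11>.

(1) In the final state, IX has expectation -1. Key observation: steps 14-15 multiply out to the identity, so the circuit reduces to the remaining gates.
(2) A full measurement returns |00> with probability 1/4.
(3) The expectation value of YY is 0.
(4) The final state's coefficient on |11> equals 1/2.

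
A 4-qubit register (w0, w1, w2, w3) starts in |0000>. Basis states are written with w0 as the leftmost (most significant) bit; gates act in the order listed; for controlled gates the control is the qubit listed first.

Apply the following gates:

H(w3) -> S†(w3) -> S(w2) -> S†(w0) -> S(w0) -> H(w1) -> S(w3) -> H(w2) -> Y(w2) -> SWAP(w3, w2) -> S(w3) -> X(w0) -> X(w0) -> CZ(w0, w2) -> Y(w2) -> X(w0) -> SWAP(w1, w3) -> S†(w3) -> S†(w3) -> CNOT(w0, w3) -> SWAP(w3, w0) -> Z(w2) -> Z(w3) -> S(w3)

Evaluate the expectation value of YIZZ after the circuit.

The expectation value of YIZZ is 0.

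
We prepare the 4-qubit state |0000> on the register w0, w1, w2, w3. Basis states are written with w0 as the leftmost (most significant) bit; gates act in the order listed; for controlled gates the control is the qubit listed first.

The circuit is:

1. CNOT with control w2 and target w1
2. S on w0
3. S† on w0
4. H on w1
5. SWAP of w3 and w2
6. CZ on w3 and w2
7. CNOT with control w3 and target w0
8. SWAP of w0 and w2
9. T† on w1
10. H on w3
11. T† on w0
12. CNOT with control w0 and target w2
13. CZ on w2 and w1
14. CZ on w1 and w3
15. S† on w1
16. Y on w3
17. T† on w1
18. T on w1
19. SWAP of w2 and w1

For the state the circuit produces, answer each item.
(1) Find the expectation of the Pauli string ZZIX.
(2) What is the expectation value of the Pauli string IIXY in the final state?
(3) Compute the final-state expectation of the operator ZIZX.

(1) The expectation value of ZZIX is 0.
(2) In the final state, IIXY has expectation sqrt(2)/2.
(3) In the final state, ZIZX has expectation -1.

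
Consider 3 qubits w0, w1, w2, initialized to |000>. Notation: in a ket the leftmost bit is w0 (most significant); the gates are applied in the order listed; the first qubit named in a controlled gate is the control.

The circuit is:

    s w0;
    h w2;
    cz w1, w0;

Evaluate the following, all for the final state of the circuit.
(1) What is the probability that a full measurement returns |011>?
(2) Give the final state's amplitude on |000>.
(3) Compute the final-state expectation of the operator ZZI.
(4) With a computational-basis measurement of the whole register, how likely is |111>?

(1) Outcome |011> occurs with probability 0.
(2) |000> carries amplitude sqrt(2)/2 in the final state.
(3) The expectation value of ZZI is 1.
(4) The probability of measuring |111> is 0.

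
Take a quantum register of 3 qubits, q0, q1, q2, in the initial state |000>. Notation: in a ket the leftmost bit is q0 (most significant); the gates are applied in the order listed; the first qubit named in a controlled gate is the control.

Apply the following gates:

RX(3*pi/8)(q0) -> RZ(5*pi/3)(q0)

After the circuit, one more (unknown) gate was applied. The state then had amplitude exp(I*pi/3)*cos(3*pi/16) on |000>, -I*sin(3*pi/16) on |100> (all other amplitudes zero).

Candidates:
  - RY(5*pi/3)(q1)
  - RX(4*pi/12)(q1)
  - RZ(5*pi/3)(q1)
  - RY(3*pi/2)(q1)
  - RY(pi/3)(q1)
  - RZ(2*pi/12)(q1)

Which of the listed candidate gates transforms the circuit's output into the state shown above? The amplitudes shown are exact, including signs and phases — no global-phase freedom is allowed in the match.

The unique candidate consistent with the amplitudes is RZ(5*pi/3)(q1).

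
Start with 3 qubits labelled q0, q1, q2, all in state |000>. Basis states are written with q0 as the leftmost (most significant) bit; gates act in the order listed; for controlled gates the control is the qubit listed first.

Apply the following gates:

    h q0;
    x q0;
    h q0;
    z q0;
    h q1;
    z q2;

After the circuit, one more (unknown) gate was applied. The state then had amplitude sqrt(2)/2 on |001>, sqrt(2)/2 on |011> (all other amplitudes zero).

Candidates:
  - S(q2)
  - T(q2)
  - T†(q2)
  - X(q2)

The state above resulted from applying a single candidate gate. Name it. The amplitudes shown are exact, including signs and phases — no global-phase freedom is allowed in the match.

The applied gate was X(q2). Key observation: steps 1-4 multiply out to the identity, so the circuit reduces to the remaining gates.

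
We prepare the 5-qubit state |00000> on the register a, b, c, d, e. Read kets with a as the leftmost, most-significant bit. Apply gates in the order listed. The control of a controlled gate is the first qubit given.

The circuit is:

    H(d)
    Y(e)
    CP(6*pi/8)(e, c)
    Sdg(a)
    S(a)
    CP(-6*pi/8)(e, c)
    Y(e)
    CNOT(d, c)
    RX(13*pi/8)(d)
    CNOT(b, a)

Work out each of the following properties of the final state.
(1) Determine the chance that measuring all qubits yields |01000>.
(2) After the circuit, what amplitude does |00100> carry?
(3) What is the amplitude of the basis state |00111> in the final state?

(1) The probability of measuring |01000> is 0.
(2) The final state's coefficient on |00100> equals -sqrt(2)*I*sin(3*pi/16)/2.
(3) The final state's coefficient on |00111> equals 0.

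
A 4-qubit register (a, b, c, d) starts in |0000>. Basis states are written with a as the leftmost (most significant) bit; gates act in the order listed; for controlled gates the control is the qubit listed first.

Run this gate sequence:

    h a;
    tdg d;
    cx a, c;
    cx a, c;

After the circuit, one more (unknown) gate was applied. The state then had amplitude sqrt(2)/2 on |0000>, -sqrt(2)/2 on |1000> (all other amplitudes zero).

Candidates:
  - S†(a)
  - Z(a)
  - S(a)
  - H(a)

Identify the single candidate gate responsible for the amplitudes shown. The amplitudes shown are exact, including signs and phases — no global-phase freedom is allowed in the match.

The applied gate was Z(a). Key observation: gates 3-4 undo each other exactly, leaving only the rest of the circuit to track.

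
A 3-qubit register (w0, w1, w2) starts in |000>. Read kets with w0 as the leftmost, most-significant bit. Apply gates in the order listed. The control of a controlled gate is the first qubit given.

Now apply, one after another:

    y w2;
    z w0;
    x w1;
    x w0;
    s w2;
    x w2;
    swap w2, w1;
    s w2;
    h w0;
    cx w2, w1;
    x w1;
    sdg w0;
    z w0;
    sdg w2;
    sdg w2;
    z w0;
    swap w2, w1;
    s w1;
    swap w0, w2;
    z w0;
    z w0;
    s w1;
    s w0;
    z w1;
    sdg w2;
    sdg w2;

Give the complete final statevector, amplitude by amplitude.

The final amplitudes are sqrt(2)*I/2 on |010>, sqrt(2)/2 on |011>, and 0 on every other basis state.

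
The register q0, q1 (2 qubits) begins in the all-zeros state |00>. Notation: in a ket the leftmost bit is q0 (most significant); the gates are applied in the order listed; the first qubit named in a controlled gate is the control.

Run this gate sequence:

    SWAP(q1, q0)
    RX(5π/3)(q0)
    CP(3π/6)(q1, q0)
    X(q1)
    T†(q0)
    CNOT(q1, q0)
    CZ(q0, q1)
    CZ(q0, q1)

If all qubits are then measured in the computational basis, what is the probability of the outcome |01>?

Outcome |01> occurs with probability 1/4.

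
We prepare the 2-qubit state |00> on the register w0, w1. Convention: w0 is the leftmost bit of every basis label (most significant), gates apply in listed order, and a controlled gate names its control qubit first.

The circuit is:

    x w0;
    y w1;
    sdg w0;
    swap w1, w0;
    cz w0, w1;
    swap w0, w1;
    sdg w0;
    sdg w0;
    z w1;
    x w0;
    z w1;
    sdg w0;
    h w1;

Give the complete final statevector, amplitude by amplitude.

The resulting statevector has amplitude sqrt(2)/2 on |00>, -sqrt(2)/2 on |01>, 0 on |10>, 0 on |11>.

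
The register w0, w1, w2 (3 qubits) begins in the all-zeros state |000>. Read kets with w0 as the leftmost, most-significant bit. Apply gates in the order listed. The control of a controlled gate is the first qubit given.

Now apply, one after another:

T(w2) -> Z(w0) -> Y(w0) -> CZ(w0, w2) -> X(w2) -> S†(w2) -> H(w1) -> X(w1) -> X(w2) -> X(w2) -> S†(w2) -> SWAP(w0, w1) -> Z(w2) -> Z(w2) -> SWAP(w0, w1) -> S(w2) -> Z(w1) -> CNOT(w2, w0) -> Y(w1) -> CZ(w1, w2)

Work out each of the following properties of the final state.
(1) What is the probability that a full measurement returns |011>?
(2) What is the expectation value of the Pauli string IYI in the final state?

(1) Outcome |011> occurs with probability 1/2. Key observation: steps 11-16 multiply out to the identity, so the circuit reduces to the remaining gates.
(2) The observable IYI averages to 0.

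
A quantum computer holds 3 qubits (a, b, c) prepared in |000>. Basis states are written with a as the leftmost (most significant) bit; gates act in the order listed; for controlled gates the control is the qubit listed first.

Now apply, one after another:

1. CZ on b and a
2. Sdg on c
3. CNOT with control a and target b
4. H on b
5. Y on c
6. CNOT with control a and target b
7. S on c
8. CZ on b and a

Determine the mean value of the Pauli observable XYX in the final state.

The observable XYX averages to 0.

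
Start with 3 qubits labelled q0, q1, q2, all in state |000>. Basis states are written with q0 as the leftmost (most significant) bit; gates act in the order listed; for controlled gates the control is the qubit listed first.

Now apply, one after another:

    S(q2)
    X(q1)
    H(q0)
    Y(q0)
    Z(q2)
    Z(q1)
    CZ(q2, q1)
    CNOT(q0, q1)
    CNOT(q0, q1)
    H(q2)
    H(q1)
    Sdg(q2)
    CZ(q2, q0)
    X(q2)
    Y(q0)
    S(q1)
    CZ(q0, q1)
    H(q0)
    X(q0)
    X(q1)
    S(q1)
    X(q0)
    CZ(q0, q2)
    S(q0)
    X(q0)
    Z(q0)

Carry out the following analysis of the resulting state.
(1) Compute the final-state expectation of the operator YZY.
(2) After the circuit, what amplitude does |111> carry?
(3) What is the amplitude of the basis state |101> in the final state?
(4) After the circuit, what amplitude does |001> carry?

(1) The expectation value of YZY is 1. Key observation: steps 8-9 multiply out to the identity, so the circuit reduces to the remaining gates.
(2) The amplitude on |111> is I/2.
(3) The final state's coefficient on |101> equals 0.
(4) The final state's coefficient on |001> equals 1/2.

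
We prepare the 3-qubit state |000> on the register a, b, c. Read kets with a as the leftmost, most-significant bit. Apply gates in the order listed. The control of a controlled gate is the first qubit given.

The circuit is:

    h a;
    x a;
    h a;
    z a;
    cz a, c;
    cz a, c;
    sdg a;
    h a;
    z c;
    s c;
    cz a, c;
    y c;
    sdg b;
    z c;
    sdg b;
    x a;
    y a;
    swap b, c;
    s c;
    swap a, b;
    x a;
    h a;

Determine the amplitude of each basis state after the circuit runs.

The final amplitudes are -1/2 on |000>, 0 on |001>, 1/2 on |010>, 0 on |011>, -1/2 on |100>, 0 on |101>, 1/2 on |110>, 0 on |111>. Key observation: steps 1-4 multiply out to the identity, so the circuit reduces to the remaining gates.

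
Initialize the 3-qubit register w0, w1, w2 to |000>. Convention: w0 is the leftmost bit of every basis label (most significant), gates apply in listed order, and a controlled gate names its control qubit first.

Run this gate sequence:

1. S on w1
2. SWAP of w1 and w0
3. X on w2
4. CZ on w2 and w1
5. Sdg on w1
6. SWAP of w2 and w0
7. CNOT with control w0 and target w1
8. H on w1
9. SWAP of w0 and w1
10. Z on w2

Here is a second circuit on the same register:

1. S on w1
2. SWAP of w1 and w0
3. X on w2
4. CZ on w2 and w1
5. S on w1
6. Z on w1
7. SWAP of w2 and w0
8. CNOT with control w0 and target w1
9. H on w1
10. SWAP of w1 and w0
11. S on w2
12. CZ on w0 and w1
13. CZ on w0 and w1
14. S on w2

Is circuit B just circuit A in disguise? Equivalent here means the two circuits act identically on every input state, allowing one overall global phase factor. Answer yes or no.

Yes — the two circuits implement the same unitary up to a global phase.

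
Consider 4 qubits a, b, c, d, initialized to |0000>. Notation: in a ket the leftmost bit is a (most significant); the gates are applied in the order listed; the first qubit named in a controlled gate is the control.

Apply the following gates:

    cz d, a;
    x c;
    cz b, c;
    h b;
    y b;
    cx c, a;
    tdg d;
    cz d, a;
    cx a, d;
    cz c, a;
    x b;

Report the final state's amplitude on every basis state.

The final amplitudes are -sqrt(2)*I/2 on |1011>, sqrt(2)*I/2 on |1111>, and 0 on every other basis state.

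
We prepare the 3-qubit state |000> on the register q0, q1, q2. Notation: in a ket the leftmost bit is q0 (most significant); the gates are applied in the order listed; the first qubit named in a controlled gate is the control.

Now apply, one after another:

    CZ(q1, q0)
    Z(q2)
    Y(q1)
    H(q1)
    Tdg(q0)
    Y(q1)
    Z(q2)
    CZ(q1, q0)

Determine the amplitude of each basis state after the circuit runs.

The resulting statevector has amplitude -sqrt(2)/2 on |000>, -sqrt(2)/2 on |010>, and 0 on every other basis state.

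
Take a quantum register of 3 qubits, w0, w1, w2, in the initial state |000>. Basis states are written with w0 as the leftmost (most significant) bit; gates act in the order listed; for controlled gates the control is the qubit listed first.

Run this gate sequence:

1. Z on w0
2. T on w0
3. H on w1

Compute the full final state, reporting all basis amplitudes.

The resulting statevector has amplitude sqrt(2)/2 on |000>, sqrt(2)/2 on |010>, and 0 on every other basis state.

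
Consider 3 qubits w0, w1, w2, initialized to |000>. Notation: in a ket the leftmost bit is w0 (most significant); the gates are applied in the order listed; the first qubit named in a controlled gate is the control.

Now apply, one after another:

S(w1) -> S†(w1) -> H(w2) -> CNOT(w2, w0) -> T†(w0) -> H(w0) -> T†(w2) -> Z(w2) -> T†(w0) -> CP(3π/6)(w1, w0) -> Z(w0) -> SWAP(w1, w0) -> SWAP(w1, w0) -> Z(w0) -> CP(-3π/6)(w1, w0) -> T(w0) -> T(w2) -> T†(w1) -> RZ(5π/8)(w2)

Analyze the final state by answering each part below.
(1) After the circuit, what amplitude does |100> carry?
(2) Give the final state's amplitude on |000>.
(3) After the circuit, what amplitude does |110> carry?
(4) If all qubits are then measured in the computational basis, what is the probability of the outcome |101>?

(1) The amplitude on |100> is -exp(11*I*pi/16)/2. Key observation: the block from step 9 through step 16 cancels to the identity and can be dropped.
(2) The amplitude on |000> is -exp(11*I*pi/16)/2.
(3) |110> carries amplitude 0 in the final state.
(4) Outcome |101> occurs with probability 1/4.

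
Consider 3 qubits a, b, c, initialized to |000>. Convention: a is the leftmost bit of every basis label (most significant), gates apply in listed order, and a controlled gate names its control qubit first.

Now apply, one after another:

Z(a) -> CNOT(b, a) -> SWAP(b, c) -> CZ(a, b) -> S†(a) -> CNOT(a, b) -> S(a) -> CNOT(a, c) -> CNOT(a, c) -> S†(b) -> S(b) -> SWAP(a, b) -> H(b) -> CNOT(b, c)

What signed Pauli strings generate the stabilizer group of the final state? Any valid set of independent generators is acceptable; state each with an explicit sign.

The stabilizer group can be generated by +IXX, +ZII, +IZZ, among other valid generating sets. Key observation: the block from step 8 through step 9 cancels to the identity and can be dropped.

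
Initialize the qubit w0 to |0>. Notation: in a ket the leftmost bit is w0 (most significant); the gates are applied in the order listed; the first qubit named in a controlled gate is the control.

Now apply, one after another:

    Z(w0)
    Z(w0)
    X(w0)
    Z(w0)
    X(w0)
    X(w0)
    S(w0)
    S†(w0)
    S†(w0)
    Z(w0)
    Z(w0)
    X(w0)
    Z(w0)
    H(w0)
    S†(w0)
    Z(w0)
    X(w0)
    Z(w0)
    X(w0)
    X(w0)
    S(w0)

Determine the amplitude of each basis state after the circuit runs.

The final amplitudes are -sqrt(2)/2 on |0>, sqrt(2)/2 on |1>. Key observation: steps 19-20 multiply out to the identity, so the circuit reduces to the remaining gates.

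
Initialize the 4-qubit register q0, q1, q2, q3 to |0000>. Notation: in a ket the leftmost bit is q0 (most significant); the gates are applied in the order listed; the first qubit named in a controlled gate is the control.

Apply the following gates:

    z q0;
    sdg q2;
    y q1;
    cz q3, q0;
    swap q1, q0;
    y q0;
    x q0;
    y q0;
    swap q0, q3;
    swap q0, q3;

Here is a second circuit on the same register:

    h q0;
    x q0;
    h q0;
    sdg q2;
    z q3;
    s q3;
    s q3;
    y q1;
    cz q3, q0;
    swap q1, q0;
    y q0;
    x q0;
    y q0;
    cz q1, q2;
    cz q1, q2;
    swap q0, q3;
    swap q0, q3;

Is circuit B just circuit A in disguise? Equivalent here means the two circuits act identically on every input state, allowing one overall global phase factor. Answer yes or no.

Yes — the two circuits implement the same unitary up to a global phase.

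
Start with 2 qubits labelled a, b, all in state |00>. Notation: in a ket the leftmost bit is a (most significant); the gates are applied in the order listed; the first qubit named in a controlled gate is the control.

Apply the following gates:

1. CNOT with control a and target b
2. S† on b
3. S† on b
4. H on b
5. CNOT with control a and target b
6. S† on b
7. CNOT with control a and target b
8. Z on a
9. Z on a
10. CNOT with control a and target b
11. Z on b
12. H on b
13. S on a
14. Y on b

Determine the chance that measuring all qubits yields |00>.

Outcome |00> occurs with probability 1/2. Key observation: the block from step 7 through step 10 cancels to the identity and can be dropped.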